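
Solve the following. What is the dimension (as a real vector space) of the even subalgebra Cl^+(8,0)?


Even subalgebra dimension = 2^(n-1)
n = 8 + 0 = 8
2^(8 - 1) = 2^7 = 128
Verification: sum of C(8,k) for even k = 1 + 28 + 70 + 28 + 1 = 128
Result = 128


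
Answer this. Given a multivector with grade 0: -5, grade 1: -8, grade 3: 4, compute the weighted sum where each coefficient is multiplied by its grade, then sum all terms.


Grade-weighted sum = sum of grade_k * coefficient_k
0*(-5) = 0
1*(-8) = -8
3*4 = 12
Total = 0 + (-8) + 12 = 4


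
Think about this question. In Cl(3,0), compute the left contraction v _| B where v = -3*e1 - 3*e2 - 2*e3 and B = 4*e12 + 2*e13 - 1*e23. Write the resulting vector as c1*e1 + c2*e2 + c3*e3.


Left contraction v _| B = <vB>_1 (grade-1 part of the geometric product vB).
Using e1_|e12 = e2, e2_|e12 = -e1, e1_|e13 = e3, e3_|e13 = -e1, e2_|e23 = e3, e3_|e23 = -e2:
e1 coeff: -v2*b12 - v3*b13 = -(-3)*(4) - (-2)*(2) = 16
e2 coeff: v1*b12 - v3*b23 = (-3)*(4) - (-2)*(-1) = -14
e3 coeff: v1*b13 + v2*b23 = (-3)*(2) + (-3)*(-1) = -3
v _| B = 16*e1 - 14*e2 - 3*e3


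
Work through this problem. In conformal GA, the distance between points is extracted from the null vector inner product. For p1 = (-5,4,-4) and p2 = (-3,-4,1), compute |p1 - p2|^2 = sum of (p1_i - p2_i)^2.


p1 - p2 = (-2, 8, -5)
|p1 - p2|^2 = (-2)^2 + 8^2 + (-5)^2
= 4 + 64 + 25
= 93


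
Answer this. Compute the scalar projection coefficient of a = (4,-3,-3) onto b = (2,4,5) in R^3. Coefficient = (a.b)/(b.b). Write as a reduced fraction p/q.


Projection coefficient = (a . b) / (b . b)
a . b = 4*2 + (-3)*4 + (-3)*5
= 8 + (-12) + (-15) = -19
b . b = 2^2 + 4^2 + 5^2
= 4 + 16 + 25 = 45
Coefficient = -19/45
In lowest terms: -19/45


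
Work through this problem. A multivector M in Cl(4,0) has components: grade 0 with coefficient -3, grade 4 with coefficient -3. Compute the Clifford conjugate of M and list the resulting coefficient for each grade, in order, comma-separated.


Clifford conjugate sign for grade k: (-1)^(k(k+1)/2)
Grade 0: (-1)^(0*1/2) = (-1)^0 = 1, coeff -3 -> -3
Grade 4: (-1)^(4*5/2) = (-1)^10 = 1, coeff -3 -> -3
Conjugated coefficients: -3, -3


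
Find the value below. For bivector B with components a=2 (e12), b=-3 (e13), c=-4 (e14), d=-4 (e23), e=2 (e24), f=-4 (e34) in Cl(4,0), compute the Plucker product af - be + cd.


Plucker relation: af - be + cd
a*f = 2*(-4) = -8
b*e = (-3)*2 = -6
c*d = (-4)*(-4) = 16
af - be + cd = -8 - (-6) + 16
= 14


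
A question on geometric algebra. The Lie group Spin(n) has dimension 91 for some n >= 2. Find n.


dim Spin(n) = dim so(n) = n(n-1)/2.
Solve n(n-1)/2 = 91, i.e. n^2 - n - 182 = 0.
Discriminant = 1 + 8*91 = 729
n = (1 + sqrt(729))/2 = (1 + 27)/2 = 14


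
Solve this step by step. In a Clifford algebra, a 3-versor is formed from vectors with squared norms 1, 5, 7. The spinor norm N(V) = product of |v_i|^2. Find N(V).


Spinor norm N(V) = |v1|^2 * |v2|^2 * ... * |v3|^2
= 1 * 5 * 7
Running product: 1, 5, 35
N(V) = 35


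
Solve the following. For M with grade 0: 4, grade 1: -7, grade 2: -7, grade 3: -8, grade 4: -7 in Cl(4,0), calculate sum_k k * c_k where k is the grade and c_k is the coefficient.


Grade-weighted sum = sum of grade_k * coefficient_k
0*4 = 0
1*(-7) = -7
2*(-7) = -14
3*(-8) = -24
4*(-7) = -28
Total = 0 + (-7) + (-14) + (-24) + (-28) = -73


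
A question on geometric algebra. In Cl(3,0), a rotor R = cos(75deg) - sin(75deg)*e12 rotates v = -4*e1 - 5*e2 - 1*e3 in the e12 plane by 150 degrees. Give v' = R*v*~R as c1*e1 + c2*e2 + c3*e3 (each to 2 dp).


Rotor R = cos(75deg) - sin(75deg)*e12
Rotation angle theta = 2 * 75 = 150 degrees in the e12 plane (e1 -> e2).
The component perpendicular to the plane (e3) is invariant: v'_3 = v3 = -1.00
cos(150deg) = -0.8660, sin(150deg) = 0.5000
v'_1 = v1*cos(theta) - v2*sin(theta) = -4*(-0.8660) - (-5)*0.5000 = 5.96
v'_2 = v1*sin(theta) + v2*cos(theta) = -4*0.5000 + (-5)*(-0.8660) = 2.33
v' = 5.96*e1 + 2.33*e2 - 1.00*e3


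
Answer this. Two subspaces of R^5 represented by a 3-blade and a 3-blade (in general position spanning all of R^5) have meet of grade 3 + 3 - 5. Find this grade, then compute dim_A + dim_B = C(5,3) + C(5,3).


Meet grade = grade(A) + grade(B) - n
= 3 + 3 - 5 = 1
C(5,3) = 10
C(5,3) = 10
dim_A + dim_B = 10 + 10 = 20


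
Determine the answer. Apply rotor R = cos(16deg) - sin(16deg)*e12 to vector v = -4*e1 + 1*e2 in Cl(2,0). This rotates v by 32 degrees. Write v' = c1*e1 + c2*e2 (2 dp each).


Rotor R = cos(16deg) - sin(16deg)*e12
Rotation angle theta = 2 * 16 = 32 degrees
v' = R*v*~R rotates v by theta.
cos(32deg) = 0.8480, sin(32deg) = 0.5299
v'_1 = -4*cos(32deg) - 1*sin(32deg)
= -4*0.8480 - 1*0.5299
= -3.92
v'_2 = -4*sin(32deg) + 1*cos(32deg)
= -4*0.5299 + 1*0.8480
= -1.27
v' = -3.92*e1 - 1.27*e2


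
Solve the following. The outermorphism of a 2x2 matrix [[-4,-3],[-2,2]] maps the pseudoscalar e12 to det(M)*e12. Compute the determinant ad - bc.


The outermorphism of a linear map f sends e1^e2 to f(e1)^f(e2).
f(e1) = -4*e1 - 2*e2
f(e2) = -3*e1 + 2*e2
f(e1) ^ f(e2) = (-4*e1 - 2*e2) ^ (-3*e1 + 2*e2)
= (-4)*2*e12 + (-2)*(-3)*e21
= (-8 - 6)*e12
= -14*e12
Coefficient = -14


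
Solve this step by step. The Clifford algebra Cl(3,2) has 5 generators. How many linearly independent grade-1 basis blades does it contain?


Number of grade-k basis blades in Cl(p,q) with n = p + q is C(n, k).
n = 3 + 2 = 5
C(5, 1) = 5! / (1! * 4!)
= 120 / (1 * 24)
= 5


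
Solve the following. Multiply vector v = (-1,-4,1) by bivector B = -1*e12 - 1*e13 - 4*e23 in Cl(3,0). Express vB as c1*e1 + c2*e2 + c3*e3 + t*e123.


vB has grade-1 (vector) and grade-3 (trivector) parts: vB = (v _| B) + (v ^ B).
Vector part <vB>_1:
  e1: -v2*b12 - v3*b13 = -(-4)*(-1) - (1)*(-1) = -3
  e2: v1*b12 - v3*b23 = (-1)*(-1) - (1)*(-4) = 5
  e3: v1*b13 + v2*b23 = (-1)*(-1) + (-4)*(-4) = 17
Trivector part <vB>_3:
  e123: v1*b23 - v2*b13 + v3*b12 = (-1)*(-4) - (-4)*(-1) + (1)*(-1) = -1
vB = -3*e1 + 5*e2 + 17*e3 - 1*e123


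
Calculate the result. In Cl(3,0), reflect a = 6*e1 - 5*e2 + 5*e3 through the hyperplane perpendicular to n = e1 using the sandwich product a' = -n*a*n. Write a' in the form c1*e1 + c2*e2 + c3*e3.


Reflection formula: a' = -n*a*n, with n = e1 (unit vector, n^2 = 1).
For reflection through hyperplane perp to e1:
The component along e1 flips sign, others stay.
a = (6, -5, 5)
a' = (-6, -5, 5)
a' = -6*e1 - 5*e2 + 5*e3


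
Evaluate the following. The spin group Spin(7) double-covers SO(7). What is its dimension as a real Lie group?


Spin(n) double-covers SO(n); both have Lie algebra so(n) of dimension n(n-1)/2.
n = 7
n(n-1) = 7 * 6 = 42
dim Spin(7) = 42/2 = 21


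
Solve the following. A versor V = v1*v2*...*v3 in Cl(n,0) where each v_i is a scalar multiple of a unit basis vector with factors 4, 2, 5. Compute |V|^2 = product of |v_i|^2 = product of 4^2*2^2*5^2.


Each vector v_i has |v_i|^2 = s_i^2
Squared scales: 4^2 = 16, 2^2 = 4, 5^2 = 25
|V|^2 = 16 * 4 * 25
= 1600


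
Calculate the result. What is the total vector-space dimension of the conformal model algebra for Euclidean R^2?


The conformal model of R^2 uses Cl(3,1): the 2 Euclidean generators plus two extra orthogonal generators e+ (e+^2 = +1) and e- (e-^2 = -1), from which the null vectors e0, einf are built.
Number of generators m = 2 + 2 = 4.
dim Cl(p,q) = 2^m = 2^4 = 16


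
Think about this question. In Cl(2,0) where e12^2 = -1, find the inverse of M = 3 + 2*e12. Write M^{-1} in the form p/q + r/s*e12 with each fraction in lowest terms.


M = 3 + 2*e12, where e12^2 = -1.
Since M commutes with its reverse ~M = a - b*e12, M * ~M = a^2 - b^2*e12^2 = a^2 + b^2.
So M^{-1} = ~M / (a^2 + b^2) = (a - b*e12)/(a^2 + b^2).
a^2 + b^2 = 9 + 4 = 13
Scalar part = 3/13 = 3/13
Bivector coeff = -2/13 = -2/13
M^{-1} = 3/13 - 2/13*e12


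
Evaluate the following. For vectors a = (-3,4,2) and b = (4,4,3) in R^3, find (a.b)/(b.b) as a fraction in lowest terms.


Projection coefficient = (a . b) / (b . b)
a . b = (-3)*4 + 4*4 + 2*3
= -12 + 16 + 6 = 10
b . b = 4^2 + 4^2 + 3^2
= 16 + 16 + 9 = 41
Coefficient = 10/41
In lowest terms: 10/41


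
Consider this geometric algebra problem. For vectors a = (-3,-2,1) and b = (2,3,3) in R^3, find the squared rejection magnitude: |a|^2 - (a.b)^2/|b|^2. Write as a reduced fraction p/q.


|a|^2 = (-3)^2 + (-2)^2 + 1^2 = 14
|b|^2 = 2^2 + 3^2 + 3^2 = 22
a . b = (-3)*2 + (-2)*3 + 1*3 = -9
(a.b)^2 = (-9)^2 = 81
|rej|^2 = 14 - 81/22
= (308 - 81)/22
= 227/22
In lowest terms: 227/22


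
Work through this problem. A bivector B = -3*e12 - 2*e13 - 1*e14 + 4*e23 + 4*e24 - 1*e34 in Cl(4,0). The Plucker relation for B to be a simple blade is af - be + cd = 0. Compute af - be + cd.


Plucker relation: af - be + cd
a*f = (-3)*(-1) = 3
b*e = (-2)*4 = -8
c*d = (-1)*4 = -4
af - be + cd = 3 - (-8) + (-4)
= 7


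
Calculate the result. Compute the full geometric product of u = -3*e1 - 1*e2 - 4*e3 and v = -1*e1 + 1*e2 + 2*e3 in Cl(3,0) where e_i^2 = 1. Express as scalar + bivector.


In Cl(3,0): e_i^2 = 1, e_ie_j = -e_je_i for i != j.
Scalar part = u . v = (-3)*(-1) + (-1)*1 + (-4)*2
= 3 + (-1) + (-8) = -6
e12 coeff = (-3)*1 - (-1)*(-1) = -3 - 1 = -4
e13 coeff = (-3)*2 - (-4)*(-1) = -6 - 4 = -10
e23 coeff = (-1)*2 - (-4)*1 = -2 - (-4) = 2
uv = -6 - 4*e12 - 10*e13 + 2*e23


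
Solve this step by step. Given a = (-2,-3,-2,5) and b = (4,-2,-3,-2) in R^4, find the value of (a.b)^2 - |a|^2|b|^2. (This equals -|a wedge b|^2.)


a . b = (-2)*4 + (-3)*(-2) + (-2)*(-3) + 5*(-2)
= -8 + 6 + 6 + (-10) = -6
|a|^2 = (-2)^2 + (-3)^2 + (-2)^2 + 5^2 = 42
|b|^2 = 4^2 + (-2)^2 + (-3)^2 + (-2)^2 = 33
(a.b)^2 = (-6)^2 = 36
|a|^2 * |b|^2 = 42 * 33 = 1386
Result = 36 - 1386 = -1350


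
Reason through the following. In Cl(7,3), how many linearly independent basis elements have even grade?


Even subalgebra dimension = 2^(n-1)
n = 7 + 3 = 10
2^(10 - 1) = 2^9 = 512
Verification: sum of C(10,k) for even k = 1 + 45 + 210 + 210 + 45 + 1 = 512
Result = 512


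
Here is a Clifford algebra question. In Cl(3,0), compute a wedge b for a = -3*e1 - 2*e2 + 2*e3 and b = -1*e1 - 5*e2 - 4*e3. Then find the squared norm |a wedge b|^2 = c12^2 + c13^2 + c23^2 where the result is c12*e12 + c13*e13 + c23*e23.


a wedge b = (a1*b2 - a2*b1)*e12 + (a1*b3 - a3*b1)*e13 + (a2*b3 - a3*b2)*e23
e12 coeff: (-3)*(-5) - (-2)*(-1) = 15 - 2 = 13
e13 coeff: (-3)*(-4) - 2*(-1) = 12 - (-2) = 14
e23 coeff: (-2)*(-4) - 2*(-5) = 8 - (-10) = 18
|a wedge b|^2 = 13^2 + 14^2 + 18^2
= 169 + 196 + 324
= 689


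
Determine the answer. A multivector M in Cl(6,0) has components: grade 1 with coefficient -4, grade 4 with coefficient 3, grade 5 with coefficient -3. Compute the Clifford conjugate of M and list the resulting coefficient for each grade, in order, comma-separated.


Clifford conjugate sign for grade k: (-1)^(k(k+1)/2)
Grade 1: (-1)^(1*2/2) = (-1)^1 = -1, coeff -4 -> 4
Grade 4: (-1)^(4*5/2) = (-1)^10 = 1, coeff 3 -> 3
Grade 5: (-1)^(5*6/2) = (-1)^15 = -1, coeff -3 -> 3
Conjugated coefficients: 4, 3, 3


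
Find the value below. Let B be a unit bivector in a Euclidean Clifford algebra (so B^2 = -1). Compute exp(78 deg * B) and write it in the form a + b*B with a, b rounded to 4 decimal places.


For a unit bivector B with B^2 = -1, the exponential series gives
e^(theta*B) = cos(theta) + sin(theta)*B (the GA analogue of Euler's formula).
theta = 78 degrees = 1.361357 rad
cos(78 deg) = 0.2079
sin(78 deg) = 0.9781
exp(theta*B) = 0.2079 + 0.9781*B


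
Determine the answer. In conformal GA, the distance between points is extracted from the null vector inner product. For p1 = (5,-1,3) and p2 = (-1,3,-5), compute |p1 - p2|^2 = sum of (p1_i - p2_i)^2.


p1 - p2 = (6, -4, 8)
|p1 - p2|^2 = 6^2 + (-4)^2 + 8^2
= 36 + 16 + 64
= 116


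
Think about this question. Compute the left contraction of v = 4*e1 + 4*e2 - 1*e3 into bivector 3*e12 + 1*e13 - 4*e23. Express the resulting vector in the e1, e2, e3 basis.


Left contraction v _| B = <vB>_1 (grade-1 part of the geometric product vB).
Using e1_|e12 = e2, e2_|e12 = -e1, e1_|e13 = e3, e3_|e13 = -e1, e2_|e23 = e3, e3_|e23 = -e2:
e1 coeff: -v2*b12 - v3*b13 = -(4)*(3) - (-1)*(1) = -11
e2 coeff: v1*b12 - v3*b23 = (4)*(3) - (-1)*(-4) = 8
e3 coeff: v1*b13 + v2*b23 = (4)*(1) + (4)*(-4) = -12
v _| B = -11*e1 + 8*e2 - 12*e3


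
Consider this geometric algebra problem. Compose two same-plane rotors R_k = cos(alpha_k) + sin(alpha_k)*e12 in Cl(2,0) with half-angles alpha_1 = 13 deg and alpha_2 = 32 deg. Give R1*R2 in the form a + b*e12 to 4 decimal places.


Same-plane rotors commute and their half-angles add:
R1*R2 = cos(a1 + a2) + sin(a1 + a2)*e12.
a1 + a2 = 13 + 32 = 45 deg
cos(45 deg) = 0.7071
sin(45 deg) = 0.7071
R1*R2 = 0.7071 + 0.7071*e12


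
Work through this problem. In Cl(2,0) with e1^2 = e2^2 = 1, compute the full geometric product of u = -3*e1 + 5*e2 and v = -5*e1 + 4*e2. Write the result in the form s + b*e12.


Expand: (-3*e1 + 5*e2)(-5*e1 + 4*e2)
= (-3)*(-5)*e1e1 + (-3)*4*e1e2 + 5*(-5)*e2e1 + 5*4*e2e2
Using e1^2 = e2^2 = 1, e2e1 = -e1e2:
Scalar part s = (-3)*(-5) + 5*4 = 15 + 20 = 35
Bivector part b = (-3)*4 - 5*(-5) = -12 - (-25) = 13
uv = 35 + 13*e12


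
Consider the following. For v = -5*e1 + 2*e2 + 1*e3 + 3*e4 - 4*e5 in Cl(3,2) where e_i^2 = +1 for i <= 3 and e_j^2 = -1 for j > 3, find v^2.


v^2 = sum of c_i^2 * e_i^2
Positive signature terms (e_i^2 = +1): (-5)^2 + 2^2 + 1^2 = 30
Negative signature terms (e_j^2 = -1): 3^2 + (-4)^2 = 25
v^2 = 30 - 25 = 5


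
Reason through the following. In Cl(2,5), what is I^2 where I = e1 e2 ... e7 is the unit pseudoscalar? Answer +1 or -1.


The pseudoscalar I = e1...e_n (product of all n generators) of Cl(p,q) satisfies I^2 = (-1)^(q + n(n-1)/2).
p = 2, q = 5, n = p + q = 7
n(n-1)/2 = 7 * 6 / 2 = 21
Exponent = q + n(n-1)/2 = 5 + 21 = 26
I^2 = (-1)^26 = +1


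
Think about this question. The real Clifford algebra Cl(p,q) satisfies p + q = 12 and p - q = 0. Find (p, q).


We need p + q = 12 and p - q = 0.
Adding: 2p = 12 + 0 = 12, so p = 6.
Then q = 12 - 6 = 6.
(p, q) = (6, 6)


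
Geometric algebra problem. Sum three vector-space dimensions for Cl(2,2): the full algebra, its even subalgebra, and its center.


n = 2 + 2 = 4
Total dim = 2^4 = 16
Even subalgebra dim = 2^3 = 8
n is even, so center dim = 1
Sum = 16 + 8 + 1 = 25


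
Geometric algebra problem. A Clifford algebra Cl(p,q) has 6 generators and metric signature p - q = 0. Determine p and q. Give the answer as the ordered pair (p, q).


We need p + q = 6 and p - q = 0.
Adding: 2p = 6 + 0 = 6, so p = 3.
Then q = 6 - 3 = 3.
(p, q) = (3, 3)


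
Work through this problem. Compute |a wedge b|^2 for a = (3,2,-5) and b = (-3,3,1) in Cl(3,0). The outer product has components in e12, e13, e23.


a wedge b = (a1*b2 - a2*b1)*e12 + (a1*b3 - a3*b1)*e13 + (a2*b3 - a3*b2)*e23
e12 coeff: 3*3 - 2*(-3) = 9 - (-6) = 15
e13 coeff: 3*1 - (-5)*(-3) = 3 - 15 = -12
e23 coeff: 2*1 - (-5)*3 = 2 - (-15) = 17
|a wedge b|^2 = 15^2 + (-12)^2 + 17^2
= 225 + 144 + 289
= 658


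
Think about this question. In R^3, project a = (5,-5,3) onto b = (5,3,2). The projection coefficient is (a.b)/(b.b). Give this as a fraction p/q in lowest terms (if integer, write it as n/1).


Projection coefficient = (a . b) / (b . b)
a . b = 5*5 + (-5)*3 + 3*2
= 25 + (-15) + 6 = 16
b . b = 5^2 + 3^2 + 2^2
= 25 + 9 + 4 = 38
Coefficient = 16/38
In lowest terms: 8/19


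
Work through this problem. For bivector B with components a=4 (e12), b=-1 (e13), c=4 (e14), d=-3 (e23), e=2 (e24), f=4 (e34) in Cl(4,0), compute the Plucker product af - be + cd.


Plucker relation: af - be + cd
a*f = 4*4 = 16
b*e = (-1)*2 = -2
c*d = 4*(-3) = -12
af - be + cd = 16 - (-2) + (-12)
= 6


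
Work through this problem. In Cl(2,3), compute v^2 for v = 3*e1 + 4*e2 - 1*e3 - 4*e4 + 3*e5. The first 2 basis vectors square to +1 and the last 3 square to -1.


v^2 = sum of c_i^2 * e_i^2
Positive signature terms (e_i^2 = +1): 3^2 + 4^2 = 25
Negative signature terms (e_j^2 = -1): (-1)^2 + (-4)^2 + 3^2 = 26
v^2 = 25 - 26 = -1


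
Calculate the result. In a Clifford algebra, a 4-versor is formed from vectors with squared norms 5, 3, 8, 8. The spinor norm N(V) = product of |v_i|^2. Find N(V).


Spinor norm N(V) = |v1|^2 * |v2|^2 * ... * |v4|^2
= 5 * 3 * 8 * 8
Running product: 5, 15, 120, 960
N(V) = 960


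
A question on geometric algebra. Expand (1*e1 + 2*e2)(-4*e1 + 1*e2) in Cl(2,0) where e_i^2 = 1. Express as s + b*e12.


Expand: (1*e1 + 2*e2)(-4*e1 + 1*e2)
= 1*(-4)*e1e1 + 1*1*e1e2 + 2*(-4)*e2e1 + 2*1*e2e2
Using e1^2 = e2^2 = 1, e2e1 = -e1e2:
Scalar part s = 1*(-4) + 2*1 = -4 + 2 = -2
Bivector part b = 1*1 - 2*(-4) = 1 - (-8) = 9
uv = -2 + 9*e12


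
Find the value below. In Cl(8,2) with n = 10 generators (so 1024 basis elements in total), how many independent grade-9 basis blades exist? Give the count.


Number of grade-k basis blades in Cl(p,q) with n = p + q is C(n, k).
n = 8 + 2 = 10
C(10, 9) = 10! / (9! * 1!)
= 3628800 / (362880 * 1)
= 10


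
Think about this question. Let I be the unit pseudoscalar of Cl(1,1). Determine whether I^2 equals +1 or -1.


The pseudoscalar I = e1...e_n (product of all n generators) of Cl(p,q) satisfies I^2 = (-1)^(q + n(n-1)/2).
p = 1, q = 1, n = p + q = 2
n(n-1)/2 = 2 * 1 / 2 = 1
Exponent = q + n(n-1)/2 = 1 + 1 = 2
I^2 = (-1)^2 = +1


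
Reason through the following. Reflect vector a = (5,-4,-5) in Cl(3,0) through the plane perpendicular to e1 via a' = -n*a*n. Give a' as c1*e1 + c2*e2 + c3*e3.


Reflection formula: a' = -n*a*n, with n = e1 (unit vector, n^2 = 1).
For reflection through hyperplane perp to e1:
The component along e1 flips sign, others stay.
a = (5, -4, -5)
a' = (-5, -4, -5)
a' = -5*e1 - 4*e2 - 5*e3


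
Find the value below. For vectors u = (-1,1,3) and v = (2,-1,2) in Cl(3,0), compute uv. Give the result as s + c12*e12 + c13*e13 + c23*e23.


In Cl(3,0): e_i^2 = 1, e_ie_j = -e_je_i for i != j.
Scalar part = u . v = (-1)*2 + 1*(-1) + 3*2
= -2 + (-1) + 6 = 3
e12 coeff = (-1)*(-1) - 1*2 = 1 - 2 = -1
e13 coeff = (-1)*2 - 3*2 = -2 - 6 = -8
e23 coeff = 1*2 - 3*(-1) = 2 - (-3) = 5
uv = 3 - 1*e12 - 8*e13 + 5*e23


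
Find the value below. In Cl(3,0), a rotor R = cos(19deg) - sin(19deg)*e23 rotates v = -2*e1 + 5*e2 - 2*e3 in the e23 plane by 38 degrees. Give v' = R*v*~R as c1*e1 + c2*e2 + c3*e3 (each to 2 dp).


Rotor R = cos(19deg) - sin(19deg)*e23
Rotation angle theta = 2 * 19 = 38 degrees in the e23 plane (e2 -> e3).
The component perpendicular to the plane (e1) is invariant: v'_1 = v1 = -2.00
cos(38deg) = 0.7880, sin(38deg) = 0.6157
v'_2 = v2*cos(theta) - v3*sin(theta) = 5*0.7880 - (-2)*0.6157 = 5.17
v'_3 = v2*sin(theta) + v3*cos(theta) = 5*0.6157 + (-2)*0.7880 = 1.50
v' = -2.00*e1 + 5.17*e2 + 1.50*e3


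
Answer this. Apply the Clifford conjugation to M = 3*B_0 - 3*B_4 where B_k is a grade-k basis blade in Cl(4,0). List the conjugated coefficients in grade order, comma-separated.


Clifford conjugate sign for grade k: (-1)^(k(k+1)/2)
Grade 0: (-1)^(0*1/2) = (-1)^0 = 1, coeff 3 -> 3
Grade 4: (-1)^(4*5/2) = (-1)^10 = 1, coeff -3 -> -3
Conjugated coefficients: 3, -3


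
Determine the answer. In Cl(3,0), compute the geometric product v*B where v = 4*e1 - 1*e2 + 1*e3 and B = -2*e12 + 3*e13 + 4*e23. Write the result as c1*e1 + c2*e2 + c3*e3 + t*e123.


vB has grade-1 (vector) and grade-3 (trivector) parts: vB = (v _| B) + (v ^ B).
Vector part <vB>_1:
  e1: -v2*b12 - v3*b13 = -(-1)*(-2) - (1)*(3) = -5
  e2: v1*b12 - v3*b23 = (4)*(-2) - (1)*(4) = -12
  e3: v1*b13 + v2*b23 = (4)*(3) + (-1)*(4) = 8
Trivector part <vB>_3:
  e123: v1*b23 - v2*b13 + v3*b12 = (4)*(4) - (-1)*(3) + (1)*(-2) = 17
vB = -5*e1 - 12*e2 + 8*e3 + 17*e123


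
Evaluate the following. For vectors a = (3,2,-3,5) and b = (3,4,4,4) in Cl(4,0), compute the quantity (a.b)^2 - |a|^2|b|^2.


a . b = 3*3 + 2*4 + (-3)*4 + 5*4
= 9 + 8 + (-12) + 20 = 25
|a|^2 = 3^2 + 2^2 + (-3)^2 + 5^2 = 47
|b|^2 = 3^2 + 4^2 + 4^2 + 4^2 = 57
(a.b)^2 = 25^2 = 625
|a|^2 * |b|^2 = 47 * 57 = 2679
Result = 625 - 2679 = -2054


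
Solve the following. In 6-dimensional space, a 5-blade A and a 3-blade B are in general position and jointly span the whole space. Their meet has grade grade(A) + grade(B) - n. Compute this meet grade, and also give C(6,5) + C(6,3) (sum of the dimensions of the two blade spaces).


Meet grade = grade(A) + grade(B) - n
= 5 + 3 - 6 = 2
C(6,5) = 6
C(6,3) = 20
dim_A + dim_B = 6 + 20 = 26


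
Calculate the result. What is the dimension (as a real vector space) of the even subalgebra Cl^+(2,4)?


Even subalgebra dimension = 2^(n-1)
n = 2 + 4 = 6
2^(6 - 1) = 2^5 = 32
Verification: sum of C(6,k) for even k = 1 + 15 + 15 + 1 = 32
Result = 32


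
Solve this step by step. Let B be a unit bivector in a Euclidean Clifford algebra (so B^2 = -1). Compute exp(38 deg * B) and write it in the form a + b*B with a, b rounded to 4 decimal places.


For a unit bivector B with B^2 = -1, the exponential series gives
e^(theta*B) = cos(theta) + sin(theta)*B (the GA analogue of Euler's formula).
theta = 38 degrees = 0.663225 rad
cos(38 deg) = 0.7880
sin(38 deg) = 0.6157
exp(theta*B) = 0.7880 + 0.6157*B


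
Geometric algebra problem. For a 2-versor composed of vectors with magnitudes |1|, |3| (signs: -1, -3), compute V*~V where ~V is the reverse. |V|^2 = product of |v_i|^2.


Each vector v_i has |v_i|^2 = s_i^2
Squared scales: (-1)^2 = 1, (-3)^2 = 9
|V|^2 = 1 * 9
= 9


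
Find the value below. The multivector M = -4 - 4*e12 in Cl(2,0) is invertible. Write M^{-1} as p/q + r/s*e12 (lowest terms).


M = -4 - 4*e12, where e12^2 = -1.
Since M commutes with its reverse ~M = a - b*e12, M * ~M = a^2 - b^2*e12^2 = a^2 + b^2.
So M^{-1} = ~M / (a^2 + b^2) = (a - b*e12)/(a^2 + b^2).
a^2 + b^2 = 16 + 16 = 32
Scalar part = -4/32 = -1/8
Bivector coeff = 4/32 = 1/8
M^{-1} = -1/8 + 1/8*e12


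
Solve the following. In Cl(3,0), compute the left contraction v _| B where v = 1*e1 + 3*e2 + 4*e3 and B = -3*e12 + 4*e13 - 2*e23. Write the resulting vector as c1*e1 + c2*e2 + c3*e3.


Left contraction v _| B = <vB>_1 (grade-1 part of the geometric product vB).
Using e1_|e12 = e2, e2_|e12 = -e1, e1_|e13 = e3, e3_|e13 = -e1, e2_|e23 = e3, e3_|e23 = -e2:
e1 coeff: -v2*b12 - v3*b13 = -(3)*(-3) - (4)*(4) = -7
e2 coeff: v1*b12 - v3*b23 = (1)*(-3) - (4)*(-2) = 5
e3 coeff: v1*b13 + v2*b23 = (1)*(4) + (3)*(-2) = -2
v _| B = -7*e1 + 5*e2 - 2*e3


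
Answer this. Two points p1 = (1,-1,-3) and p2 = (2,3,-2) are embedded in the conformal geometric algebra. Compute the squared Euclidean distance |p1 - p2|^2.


p1 - p2 = (-1, -4, -1)
|p1 - p2|^2 = (-1)^2 + (-4)^2 + (-1)^2
= 1 + 16 + 1
= 18


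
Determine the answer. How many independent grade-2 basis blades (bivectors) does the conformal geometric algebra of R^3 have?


The conformal model of R^3 uses Cl(4,1) with m = 3 + 2 = 5 generators.
Number of grade-2 blades = C(m, 2) = C(5, 2)
= 5*4/2 = 10


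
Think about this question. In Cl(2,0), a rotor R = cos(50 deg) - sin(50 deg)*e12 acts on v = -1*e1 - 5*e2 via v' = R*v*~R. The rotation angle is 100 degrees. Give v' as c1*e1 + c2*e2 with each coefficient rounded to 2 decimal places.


Rotor R = cos(50deg) - sin(50deg)*e12
Rotation angle theta = 2 * 50 = 100 degrees
v' = R*v*~R rotates v by theta.
cos(100deg) = -0.1736, sin(100deg) = 0.9848
v'_1 = -1*cos(100deg) - (-5)*sin(100deg)
= -1*(-0.1736) - (-5)*0.9848
= 5.10
v'_2 = -1*sin(100deg) + (-5)*cos(100deg)
= -1*0.9848 + (-5)*(-0.1736)
= -0.12
v' = 5.10*e1 - 0.12*e2


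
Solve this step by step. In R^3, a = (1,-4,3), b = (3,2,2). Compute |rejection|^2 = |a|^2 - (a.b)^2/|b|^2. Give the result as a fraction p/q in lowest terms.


|a|^2 = 1^2 + (-4)^2 + 3^2 = 26
|b|^2 = 3^2 + 2^2 + 2^2 = 17
a . b = 1*3 + (-4)*2 + 3*2 = 1
(a.b)^2 = 1^2 = 1
|rej|^2 = 26 - 1/17
= (442 - 1)/17
= 441/17
In lowest terms: 441/17


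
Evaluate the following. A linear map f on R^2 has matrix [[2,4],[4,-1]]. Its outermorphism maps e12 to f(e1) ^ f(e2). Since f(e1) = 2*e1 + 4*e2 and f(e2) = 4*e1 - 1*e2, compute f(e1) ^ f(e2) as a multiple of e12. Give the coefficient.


The outermorphism of a linear map f sends e1^e2 to f(e1)^f(e2).
f(e1) = 2*e1 + 4*e2
f(e2) = 4*e1 - 1*e2
f(e1) ^ f(e2) = (2*e1 + 4*e2) ^ (4*e1 - 1*e2)
= 2*(-1)*e12 + 4*4*e21
= (-2 - 16)*e12
= -18*e12
Coefficient = -18


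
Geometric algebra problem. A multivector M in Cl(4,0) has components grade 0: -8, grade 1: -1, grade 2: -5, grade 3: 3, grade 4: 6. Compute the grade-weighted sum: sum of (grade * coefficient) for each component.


Grade-weighted sum = sum of grade_k * coefficient_k
0*(-8) = 0
1*(-1) = -1
2*(-5) = -10
3*3 = 9
4*6 = 24
Total = 0 + (-1) + (-10) + 9 + 24 = 22


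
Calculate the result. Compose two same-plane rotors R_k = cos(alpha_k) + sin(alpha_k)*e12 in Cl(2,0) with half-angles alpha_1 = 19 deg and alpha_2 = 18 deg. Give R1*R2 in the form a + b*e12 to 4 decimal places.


Same-plane rotors commute and their half-angles add:
R1*R2 = cos(a1 + a2) + sin(a1 + a2)*e12.
a1 + a2 = 19 + 18 = 37 deg
cos(37 deg) = 0.7986
sin(37 deg) = 0.6018
R1*R2 = 0.7986 + 0.6018*e12


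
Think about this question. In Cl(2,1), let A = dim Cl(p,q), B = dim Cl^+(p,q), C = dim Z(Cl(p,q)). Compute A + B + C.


n = 2 + 1 = 3
Total dim = 2^3 = 8
Even subalgebra dim = 2^2 = 4
n is odd, so center dim = 2
Sum = 8 + 4 + 2 = 14


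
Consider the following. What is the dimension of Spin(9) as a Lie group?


Spin(n) double-covers SO(n); both have Lie algebra so(n) of dimension n(n-1)/2.
n = 9
n(n-1) = 9 * 8 = 72
dim Spin(9) = 72/2 = 36


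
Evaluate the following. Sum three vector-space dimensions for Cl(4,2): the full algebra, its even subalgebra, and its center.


n = 4 + 2 = 6
Total dim = 2^6 = 64
Even subalgebra dim = 2^5 = 32
n is even, so center dim = 1
Sum = 64 + 32 + 1 = 97


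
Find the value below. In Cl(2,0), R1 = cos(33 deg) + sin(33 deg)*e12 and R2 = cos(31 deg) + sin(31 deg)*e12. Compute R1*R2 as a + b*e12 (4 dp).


Same-plane rotors commute and their half-angles add:
R1*R2 = cos(a1 + a2) + sin(a1 + a2)*e12.
a1 + a2 = 33 + 31 = 64 deg
cos(64 deg) = 0.4384
sin(64 deg) = 0.8988
R1*R2 = 0.4384 + 0.8988*e12


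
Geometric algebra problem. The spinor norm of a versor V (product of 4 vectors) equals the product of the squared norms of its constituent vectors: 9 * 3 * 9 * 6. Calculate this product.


Spinor norm N(V) = |v1|^2 * |v2|^2 * ... * |v4|^2
= 9 * 3 * 9 * 6
Running product: 9, 27, 243, 1458
N(V) = 1458


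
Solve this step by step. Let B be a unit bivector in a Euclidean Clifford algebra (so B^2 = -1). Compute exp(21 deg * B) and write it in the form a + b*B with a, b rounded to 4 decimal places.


For a unit bivector B with B^2 = -1, the exponential series gives
e^(theta*B) = cos(theta) + sin(theta)*B (the GA analogue of Euler's formula).
theta = 21 degrees = 0.366519 rad
cos(21 deg) = 0.9336
sin(21 deg) = 0.3584
exp(theta*B) = 0.9336 + 0.3584*B


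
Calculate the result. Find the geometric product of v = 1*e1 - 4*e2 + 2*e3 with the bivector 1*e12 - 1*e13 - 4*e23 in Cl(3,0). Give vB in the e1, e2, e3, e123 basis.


vB has grade-1 (vector) and grade-3 (trivector) parts: vB = (v _| B) + (v ^ B).
Vector part <vB>_1:
  e1: -v2*b12 - v3*b13 = -(-4)*(1) - (2)*(-1) = 6
  e2: v1*b12 - v3*b23 = (1)*(1) - (2)*(-4) = 9
  e3: v1*b13 + v2*b23 = (1)*(-1) + (-4)*(-4) = 15
Trivector part <vB>_3:
  e123: v1*b23 - v2*b13 + v3*b12 = (1)*(-4) - (-4)*(-1) + (2)*(1) = -6
vB = 6*e1 + 9*e2 + 15*e3 - 6*e123


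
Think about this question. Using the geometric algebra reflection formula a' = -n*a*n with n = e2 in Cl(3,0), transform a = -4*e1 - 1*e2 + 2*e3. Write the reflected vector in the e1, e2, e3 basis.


Reflection formula: a' = -n*a*n, with n = e2 (unit vector, n^2 = 1).
For reflection through hyperplane perp to e2:
The component along e2 flips sign, others stay.
a = (-4, -1, 2)
a' = (-4, 1, 2)
a' = -4*e1 + 1*e2 + 2*e3


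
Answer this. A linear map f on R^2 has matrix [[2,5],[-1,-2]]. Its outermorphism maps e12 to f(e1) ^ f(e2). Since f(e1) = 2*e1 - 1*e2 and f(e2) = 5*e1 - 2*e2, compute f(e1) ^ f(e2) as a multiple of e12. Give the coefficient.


The outermorphism of a linear map f sends e1^e2 to f(e1)^f(e2).
f(e1) = 2*e1 - 1*e2
f(e2) = 5*e1 - 2*e2
f(e1) ^ f(e2) = (2*e1 - 1*e2) ^ (5*e1 - 2*e2)
= 2*(-2)*e12 + (-1)*5*e21
= (-4 - (-5))*e12
= 1*e12
Coefficient = 1


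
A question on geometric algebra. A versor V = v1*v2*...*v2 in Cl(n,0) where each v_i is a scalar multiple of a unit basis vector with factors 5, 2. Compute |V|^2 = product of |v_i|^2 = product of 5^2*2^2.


Each vector v_i has |v_i|^2 = s_i^2
Squared scales: 5^2 = 25, 2^2 = 4
|V|^2 = 25 * 4
= 100


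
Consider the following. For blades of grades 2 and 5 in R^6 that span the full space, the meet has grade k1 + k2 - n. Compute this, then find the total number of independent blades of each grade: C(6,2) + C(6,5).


Meet grade = grade(A) + grade(B) - n
= 2 + 5 - 6 = 1
C(6,2) = 15
C(6,5) = 6
dim_A + dim_B = 15 + 6 = 21


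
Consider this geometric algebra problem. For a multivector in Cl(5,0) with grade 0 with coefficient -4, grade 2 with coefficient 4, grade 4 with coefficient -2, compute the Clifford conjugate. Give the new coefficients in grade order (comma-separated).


Clifford conjugate sign for grade k: (-1)^(k(k+1)/2)
Grade 0: (-1)^(0*1/2) = (-1)^0 = 1, coeff -4 -> -4
Grade 2: (-1)^(2*3/2) = (-1)^3 = -1, coeff 4 -> -4
Grade 4: (-1)^(4*5/2) = (-1)^10 = 1, coeff -2 -> -2
Conjugated coefficients: -4, -4, -2


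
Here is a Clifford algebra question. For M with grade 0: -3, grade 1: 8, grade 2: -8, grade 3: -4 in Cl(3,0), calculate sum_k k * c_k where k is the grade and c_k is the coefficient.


Grade-weighted sum = sum of grade_k * coefficient_k
0*(-3) = 0
1*8 = 8
2*(-8) = -16
3*(-4) = -12
Total = 0 + 8 + (-16) + (-12) = -20


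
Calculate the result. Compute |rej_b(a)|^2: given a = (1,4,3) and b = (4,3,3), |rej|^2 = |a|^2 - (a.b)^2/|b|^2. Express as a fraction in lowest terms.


|a|^2 = 1^2 + 4^2 + 3^2 = 26
|b|^2 = 4^2 + 3^2 + 3^2 = 34
a . b = 1*4 + 4*3 + 3*3 = 25
(a.b)^2 = 25^2 = 625
|rej|^2 = 26 - 625/34
= (884 - 625)/34
= 259/34
In lowest terms: 259/34


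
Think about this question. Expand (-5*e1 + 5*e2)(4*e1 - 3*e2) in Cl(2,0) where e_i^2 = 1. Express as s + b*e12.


Expand: (-5*e1 + 5*e2)(4*e1 - 3*e2)
= (-5)*4*e1e1 + (-5)*(-3)*e1e2 + 5*4*e2e1 + 5*(-3)*e2e2
Using e1^2 = e2^2 = 1, e2e1 = -e1e2:
Scalar part s = (-5)*4 + 5*(-3) = -20 + (-15) = -35
Bivector part b = (-5)*(-3) - 5*4 = 15 - 20 = -5
uv = -35 - 5*e12


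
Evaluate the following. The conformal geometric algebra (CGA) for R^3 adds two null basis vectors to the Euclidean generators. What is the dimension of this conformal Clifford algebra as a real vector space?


The conformal model of R^3 uses Cl(4,1): the 3 Euclidean generators plus two extra orthogonal generators e+ (e+^2 = +1) and e- (e-^2 = -1), from which the null vectors e0, einf are built.
Number of generators m = 3 + 2 = 5.
dim Cl(p,q) = 2^m = 2^5 = 32


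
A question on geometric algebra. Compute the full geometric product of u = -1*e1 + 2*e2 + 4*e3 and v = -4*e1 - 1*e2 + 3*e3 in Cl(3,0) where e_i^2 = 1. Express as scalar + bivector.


In Cl(3,0): e_i^2 = 1, e_ie_j = -e_je_i for i != j.
Scalar part = u . v = (-1)*(-4) + 2*(-1) + 4*3
= 4 + (-2) + 12 = 14
e12 coeff = (-1)*(-1) - 2*(-4) = 1 - (-8) = 9
e13 coeff = (-1)*3 - 4*(-4) = -3 - (-16) = 13
e23 coeff = 2*3 - 4*(-1) = 6 - (-4) = 10
uv = 14 + 9*e12 + 13*e13 + 10*e23


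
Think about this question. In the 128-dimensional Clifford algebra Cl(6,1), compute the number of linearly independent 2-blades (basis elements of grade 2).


Number of grade-k basis blades in Cl(p,q) with n = p + q is C(n, k).
n = 6 + 1 = 7
C(7, 2) = 7! / (2! * 5!)
= 5040 / (2 * 120)
= 21


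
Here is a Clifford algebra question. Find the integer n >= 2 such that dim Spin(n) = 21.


dim Spin(n) = dim so(n) = n(n-1)/2.
Solve n(n-1)/2 = 21, i.e. n^2 - n - 42 = 0.
Discriminant = 1 + 8*21 = 169
n = (1 + sqrt(169))/2 = (1 + 13)/2 = 7


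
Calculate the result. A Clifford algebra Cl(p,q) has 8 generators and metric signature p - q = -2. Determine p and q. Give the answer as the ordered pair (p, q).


We need p + q = 8 and p - q = -2.
Adding: 2p = 8 + (-2) = 6, so p = 3.
Then q = 8 - 3 = 5.
(p, q) = (3, 5)


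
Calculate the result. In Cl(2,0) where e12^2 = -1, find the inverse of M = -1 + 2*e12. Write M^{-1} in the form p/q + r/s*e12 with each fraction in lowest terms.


M = -1 + 2*e12, where e12^2 = -1.
Since M commutes with its reverse ~M = a - b*e12, M * ~M = a^2 - b^2*e12^2 = a^2 + b^2.
So M^{-1} = ~M / (a^2 + b^2) = (a - b*e12)/(a^2 + b^2).
a^2 + b^2 = 1 + 4 = 5
Scalar part = -1/5 = -1/5
Bivector coeff = -2/5 = -2/5
M^{-1} = -1/5 - 2/5*e12


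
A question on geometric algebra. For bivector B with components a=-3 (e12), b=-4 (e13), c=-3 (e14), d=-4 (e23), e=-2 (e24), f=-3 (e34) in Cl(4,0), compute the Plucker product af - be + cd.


Plucker relation: af - be + cd
a*f = (-3)*(-3) = 9
b*e = (-4)*(-2) = 8
c*d = (-3)*(-4) = 12
af - be + cd = 9 - 8 + 12
= 13


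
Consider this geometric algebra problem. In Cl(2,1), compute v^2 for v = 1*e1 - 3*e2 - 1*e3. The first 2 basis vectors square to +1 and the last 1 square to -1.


v^2 = sum of c_i^2 * e_i^2
Positive signature terms (e_i^2 = +1): 1^2 + (-3)^2 = 10
Negative signature terms (e_j^2 = -1): (-1)^2 = 1
v^2 = 10 - 1 = 9


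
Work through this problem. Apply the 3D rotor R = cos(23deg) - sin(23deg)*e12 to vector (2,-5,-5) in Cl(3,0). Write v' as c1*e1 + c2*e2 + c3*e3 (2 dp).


Rotor R = cos(23deg) - sin(23deg)*e12
Rotation angle theta = 2 * 23 = 46 degrees in the e12 plane (e1 -> e2).
The component perpendicular to the plane (e3) is invariant: v'_3 = v3 = -5.00
cos(46deg) = 0.6947, sin(46deg) = 0.7193
v'_1 = v1*cos(theta) - v2*sin(theta) = 2*0.6947 - (-5)*0.7193 = 4.99
v'_2 = v1*sin(theta) + v2*cos(theta) = 2*0.7193 + (-5)*0.6947 = -2.03
v' = 4.99*e1 - 2.03*e2 - 5.00*e3


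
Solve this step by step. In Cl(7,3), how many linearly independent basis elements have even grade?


Even subalgebra dimension = 2^(n-1)
n = 7 + 3 = 10
2^(10 - 1) = 2^9 = 512
Verification: sum of C(10,k) for even k = 1 + 45 + 210 + 210 + 45 + 1 = 512
Result = 512


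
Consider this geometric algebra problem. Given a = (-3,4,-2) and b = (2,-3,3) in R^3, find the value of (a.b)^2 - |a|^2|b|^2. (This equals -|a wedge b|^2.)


a . b = (-3)*2 + 4*(-3) + (-2)*3
= -6 + (-12) + (-6) = -24
|a|^2 = (-3)^2 + 4^2 + (-2)^2 = 29
|b|^2 = 2^2 + (-3)^2 + 3^2 = 22
(a.b)^2 = (-24)^2 = 576
|a|^2 * |b|^2 = 29 * 22 = 638
Result = 576 - 638 = -62


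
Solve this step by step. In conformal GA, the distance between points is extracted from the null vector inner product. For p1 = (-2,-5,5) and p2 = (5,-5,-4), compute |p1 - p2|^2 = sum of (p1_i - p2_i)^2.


p1 - p2 = (-7, 0, 9)
|p1 - p2|^2 = (-7)^2 + 0^2 + 9^2
= 49 + 0 + 81
= 130


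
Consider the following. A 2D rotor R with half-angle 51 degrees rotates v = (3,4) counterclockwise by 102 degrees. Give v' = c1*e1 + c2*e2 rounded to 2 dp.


Rotor R = cos(51deg) - sin(51deg)*e12
Rotation angle theta = 2 * 51 = 102 degrees
v' = R*v*~R rotates v by theta.
cos(102deg) = -0.2079, sin(102deg) = 0.9781
v'_1 = 3*cos(102deg) - 4*sin(102deg)
= 3*(-0.2079) - 4*0.9781
= -4.54
v'_2 = 3*sin(102deg) + 4*cos(102deg)
= 3*0.9781 + 4*(-0.2079)
= 2.10
v' = -4.54*e1 + 2.10*e2


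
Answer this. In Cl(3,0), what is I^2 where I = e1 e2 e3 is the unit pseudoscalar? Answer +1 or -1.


The pseudoscalar I = e1...e_n (product of all n generators) of Cl(p,q) satisfies I^2 = (-1)^(q + n(n-1)/2).
p = 3, q = 0, n = p + q = 3
n(n-1)/2 = 3 * 2 / 2 = 3
Exponent = q + n(n-1)/2 = 0 + 3 = 3
I^2 = (-1)^3 = -1


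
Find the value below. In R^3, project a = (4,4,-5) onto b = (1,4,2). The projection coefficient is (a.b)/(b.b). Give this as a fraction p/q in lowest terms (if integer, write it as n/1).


Projection coefficient = (a . b) / (b . b)
a . b = 4*1 + 4*4 + (-5)*2
= 4 + 16 + (-10) = 10
b . b = 1^2 + 4^2 + 2^2
= 1 + 16 + 4 = 21
Coefficient = 10/21
In lowest terms: 10/21


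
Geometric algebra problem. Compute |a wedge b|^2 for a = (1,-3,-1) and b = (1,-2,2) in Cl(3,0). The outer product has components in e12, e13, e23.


a wedge b = (a1*b2 - a2*b1)*e12 + (a1*b3 - a3*b1)*e13 + (a2*b3 - a3*b2)*e23
e12 coeff: 1*(-2) - (-3)*1 = -2 - (-3) = 1
e13 coeff: 1*2 - (-1)*1 = 2 - (-1) = 3
e23 coeff: (-3)*2 - (-1)*(-2) = -6 - 2 = -8
|a wedge b|^2 = 1^2 + 3^2 + (-8)^2
= 1 + 9 + 64
= 74


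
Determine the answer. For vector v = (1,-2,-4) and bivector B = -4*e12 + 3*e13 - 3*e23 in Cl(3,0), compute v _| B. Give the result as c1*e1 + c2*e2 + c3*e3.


Left contraction v _| B = <vB>_1 (grade-1 part of the geometric product vB).
Using e1_|e12 = e2, e2_|e12 = -e1, e1_|e13 = e3, e3_|e13 = -e1, e2_|e23 = e3, e3_|e23 = -e2:
e1 coeff: -v2*b12 - v3*b13 = -(-2)*(-4) - (-4)*(3) = 4
e2 coeff: v1*b12 - v3*b23 = (1)*(-4) - (-4)*(-3) = -16
e3 coeff: v1*b13 + v2*b23 = (1)*(3) + (-2)*(-3) = 9
v _| B = 4*e1 - 16*e2 + 9*e3


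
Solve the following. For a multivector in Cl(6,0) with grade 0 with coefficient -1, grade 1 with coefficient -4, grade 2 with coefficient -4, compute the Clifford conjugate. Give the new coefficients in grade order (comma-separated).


Clifford conjugate sign for grade k: (-1)^(k(k+1)/2)
Grade 0: (-1)^(0*1/2) = (-1)^0 = 1, coeff -1 -> -1
Grade 1: (-1)^(1*2/2) = (-1)^1 = -1, coeff -4 -> 4
Grade 2: (-1)^(2*3/2) = (-1)^3 = -1, coeff -4 -> 4
Conjugated coefficients: -1, 4, 4


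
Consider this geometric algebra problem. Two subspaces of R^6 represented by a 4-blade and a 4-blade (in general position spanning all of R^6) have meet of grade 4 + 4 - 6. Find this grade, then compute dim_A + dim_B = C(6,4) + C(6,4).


Meet grade = grade(A) + grade(B) - n
= 4 + 4 - 6 = 2
C(6,4) = 15
C(6,4) = 15
dim_A + dim_B = 15 + 15 = 30


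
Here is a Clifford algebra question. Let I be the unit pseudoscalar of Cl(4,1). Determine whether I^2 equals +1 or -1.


The pseudoscalar I = e1...e_n (product of all n generators) of Cl(p,q) satisfies I^2 = (-1)^(q + n(n-1)/2).
p = 4, q = 1, n = p + q = 5
n(n-1)/2 = 5 * 4 / 2 = 10
Exponent = q + n(n-1)/2 = 1 + 10 = 11
I^2 = (-1)^11 = -1


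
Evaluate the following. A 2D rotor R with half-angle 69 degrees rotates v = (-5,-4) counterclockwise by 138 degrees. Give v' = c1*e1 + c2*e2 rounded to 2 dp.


Rotor R = cos(69deg) - sin(69deg)*e12
Rotation angle theta = 2 * 69 = 138 degrees
v' = R*v*~R rotates v by theta.
cos(138deg) = -0.7431, sin(138deg) = 0.6691
v'_1 = -5*cos(138deg) - (-4)*sin(138deg)
= -5*(-0.7431) - (-4)*0.6691
= 6.39
v'_2 = -5*sin(138deg) + (-4)*cos(138deg)
= -5*0.6691 + (-4)*(-0.7431)
= -0.37
v' = 6.39*e1 - 0.37*e2


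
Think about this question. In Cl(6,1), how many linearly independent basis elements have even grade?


Even subalgebra dimension = 2^(n-1)
n = 6 + 1 = 7
2^(7 - 1) = 2^6 = 64
Verification: sum of C(7,k) for even k = 1 + 21 + 35 + 7 = 64
Result = 64


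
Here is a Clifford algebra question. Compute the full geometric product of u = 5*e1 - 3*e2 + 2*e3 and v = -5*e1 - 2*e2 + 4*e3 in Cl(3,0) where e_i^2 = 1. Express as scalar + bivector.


In Cl(3,0): e_i^2 = 1, e_ie_j = -e_je_i for i != j.
Scalar part = u . v = 5*(-5) + (-3)*(-2) + 2*4
= -25 + 6 + 8 = -11
e12 coeff = 5*(-2) - (-3)*(-5) = -10 - 15 = -25
e13 coeff = 5*4 - 2*(-5) = 20 - (-10) = 30
e23 coeff = (-3)*4 - 2*(-2) = -12 - (-4) = -8
uv = -11 - 25*e12 + 30*e13 - 8*e23


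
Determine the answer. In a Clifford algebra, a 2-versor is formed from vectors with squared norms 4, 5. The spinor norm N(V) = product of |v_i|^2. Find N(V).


Spinor norm N(V) = |v1|^2 * |v2|^2 * ... * |v2|^2
= 4 * 5
Running product: 4, 20
N(V) = 20


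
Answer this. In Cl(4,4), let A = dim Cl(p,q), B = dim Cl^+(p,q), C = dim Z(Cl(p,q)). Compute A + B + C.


n = 4 + 4 = 8
Total dim = 2^8 = 256
Even subalgebra dim = 2^7 = 128
n is even, so center dim = 1
Sum = 256 + 128 + 1 = 385
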